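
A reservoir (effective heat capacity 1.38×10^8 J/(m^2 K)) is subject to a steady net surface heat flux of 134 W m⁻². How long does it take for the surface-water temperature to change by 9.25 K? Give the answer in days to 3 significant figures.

110 days

Areal heat capacity C = 1.38×10^8 J/(m^2 K) (given).
Time required: Δt = C ΔT / F = 1.38×10^8 × 9.25 / 134 = 9.53×10^6 s.
In days: 9.53×10^6 s / (86400 s/day) = 110 days.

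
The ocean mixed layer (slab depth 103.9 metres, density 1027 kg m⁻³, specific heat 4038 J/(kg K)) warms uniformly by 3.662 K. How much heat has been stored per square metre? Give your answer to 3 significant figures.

1.58×10^9

Areal heat capacity C = ρ c_p D = 1027 × 4038 × 103.9 = 4.31×10^8 J/(m²·K).
ΔQ = C ΔT = 4.31×10^8 × 3.662 = 1.58×10^9 J/m².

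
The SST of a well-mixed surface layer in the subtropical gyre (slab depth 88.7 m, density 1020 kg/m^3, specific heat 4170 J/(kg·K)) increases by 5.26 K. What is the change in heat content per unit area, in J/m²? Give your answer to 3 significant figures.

Areal heat capacity C = ρ c_p D = 1020 × 4170 × 88.7 = 3.77×10^8 J m⁻² K⁻¹.
ΔQ = C ΔT = 3.77×10^8 × 5.26 = 1.98×10^9 J/m².

1.98×10^9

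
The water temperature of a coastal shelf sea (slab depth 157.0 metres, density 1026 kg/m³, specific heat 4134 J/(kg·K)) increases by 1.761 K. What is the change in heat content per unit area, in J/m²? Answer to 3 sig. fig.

Areal heat capacity C = ρ c_p D = 1026 × 4134 × 157.0 = 6.66×10^8 J/(m^2 K).
ΔQ = C ΔT = 6.66×10^8 × 1.761 = 1.17×10^9 J/m².

1.17×10^9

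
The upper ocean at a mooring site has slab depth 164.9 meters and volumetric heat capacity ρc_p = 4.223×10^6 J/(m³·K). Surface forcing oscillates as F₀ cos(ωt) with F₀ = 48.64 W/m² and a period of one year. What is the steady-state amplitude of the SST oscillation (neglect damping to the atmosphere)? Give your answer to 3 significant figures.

0.351 K

Areal heat capacity C = ρc_p × D = 4.223×10^6 × 164.9 = 6.96×10^8 J/(m^2 K).
Angular frequency ω = 2π / T = 2π / 3.15×10^7 s = 1.99×10^-7 s⁻¹.
Cω = 6.96×10^8 × 1.99×10^-7 = 139 W/(m²·K).
Amplitude A = F₀ / (Cω) = 48.64 / 139 = 0.351 K.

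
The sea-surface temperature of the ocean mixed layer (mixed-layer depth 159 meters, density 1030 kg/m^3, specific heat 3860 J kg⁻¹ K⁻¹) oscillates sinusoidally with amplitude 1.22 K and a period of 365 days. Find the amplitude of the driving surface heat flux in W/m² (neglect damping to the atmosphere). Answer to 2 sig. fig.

Areal heat capacity C = ρ c_p D = 1030 × 3860 × 159 = 6.32×10^8 J m⁻² K⁻¹.
ω = 2π / 3.15×10^7 s = 1.99×10^-7 s⁻¹.
Cω = 6.32×10^8 × 1.99×10^-7 = 126 W/(m²·K).
F₀ = A × Cω = 1.22 × 126 = 154 W/m².

150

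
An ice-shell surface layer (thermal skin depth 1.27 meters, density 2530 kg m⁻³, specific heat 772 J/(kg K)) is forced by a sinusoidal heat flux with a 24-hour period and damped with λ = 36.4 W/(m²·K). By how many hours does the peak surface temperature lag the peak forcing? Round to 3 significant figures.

Areal heat capacity C = ρ c_p D = 2530 × 772 × 1.27 = 2.48×10^6 J/(m²·K).
ω = 2π / 86400 s = 7.27×10^-5 s⁻¹.
Phase lag φ = arctan(Cω/λ) = arctan(180/36.4) = 1.37 rad.
Time lag = φ / ω = 1.37 / 7.27×10^-5 = 18900 s = 5.24 hours.

5.24 hours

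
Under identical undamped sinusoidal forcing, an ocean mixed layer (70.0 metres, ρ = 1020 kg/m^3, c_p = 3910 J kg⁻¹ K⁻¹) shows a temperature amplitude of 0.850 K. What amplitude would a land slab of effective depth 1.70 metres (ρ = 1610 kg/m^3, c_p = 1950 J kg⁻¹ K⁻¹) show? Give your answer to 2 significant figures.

44 K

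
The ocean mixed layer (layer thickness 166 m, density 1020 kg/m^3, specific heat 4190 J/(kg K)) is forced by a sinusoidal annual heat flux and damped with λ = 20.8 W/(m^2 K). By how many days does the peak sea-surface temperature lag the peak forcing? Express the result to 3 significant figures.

82.8 days

Areal heat capacity C = ρ c_p D = 1020 × 4190 × 166 = 7.09×10^8 J/(m^2 K).
ω = 2π / 3.15×10^7 s = 1.99×10^-7 s⁻¹.
Phase lag φ = arctan(Cω/λ) = arctan(141/20.8) = 1.42 rad.
Time lag = φ / ω = 1.42 / 1.99×10^-7 = 7.15×10^6 s = 82.8 days.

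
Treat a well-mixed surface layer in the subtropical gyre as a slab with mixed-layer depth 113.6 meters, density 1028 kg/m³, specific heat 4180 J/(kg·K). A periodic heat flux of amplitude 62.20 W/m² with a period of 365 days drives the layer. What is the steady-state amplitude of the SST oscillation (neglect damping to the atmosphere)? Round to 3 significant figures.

Areal heat capacity C = ρ c_p D = 1028 × 4180 × 113.6 = 4.88×10^8 J/(m^2 K).
Angular frequency ω = 2π / T = 2π / 3.15×10^7 s = 1.99×10^-7 s⁻¹.
Cω = 4.88×10^8 × 1.99×10^-7 = 97.3 W/(m²·K).
Amplitude A = F₀ / (Cω) = 62.20 / 97.3 = 0.640 K.

0.640 K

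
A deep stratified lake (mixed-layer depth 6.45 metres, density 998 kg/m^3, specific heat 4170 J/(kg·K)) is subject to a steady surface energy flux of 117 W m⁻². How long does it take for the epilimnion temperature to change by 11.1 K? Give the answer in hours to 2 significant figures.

Areal heat capacity C = ρ c_p D = 998 × 4170 × 6.45 = 2.68×10^7 J m⁻² K⁻¹.
Time required: Δt = C ΔT / F = 2.68×10^7 × 11.1 / 117 = 2.55×10^6 s.
In hours: 2.55×10^6 s / (3600 s/hour) = 707 hours.

710 hours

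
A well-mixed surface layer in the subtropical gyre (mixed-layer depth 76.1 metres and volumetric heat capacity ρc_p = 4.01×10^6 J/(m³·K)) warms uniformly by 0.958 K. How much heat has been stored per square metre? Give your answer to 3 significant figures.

2.92×10^8

Areal heat capacity C = ρc_p × D = 4.01×10^6 × 76.1 = 3.05×10^8 J m⁻² K⁻¹.
ΔQ = C ΔT = 3.05×10^8 × 0.958 = 2.92×10^8 J/m².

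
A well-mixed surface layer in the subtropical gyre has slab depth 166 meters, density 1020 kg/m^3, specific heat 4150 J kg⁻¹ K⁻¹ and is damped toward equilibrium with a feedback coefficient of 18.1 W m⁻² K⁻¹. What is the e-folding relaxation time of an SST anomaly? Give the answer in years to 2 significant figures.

Areal heat capacity C = ρ c_p D = 1020 × 4150 × 166 = 7.03×10^8 J/(m²·K).
Relaxation time τ = C / λ = 7.03×10^8 / 18.1 = 3.88×10^7 s.
In years: 3.88×10^7 s / (3.156×10^7 s/year) = 1.23 years.

1.2 years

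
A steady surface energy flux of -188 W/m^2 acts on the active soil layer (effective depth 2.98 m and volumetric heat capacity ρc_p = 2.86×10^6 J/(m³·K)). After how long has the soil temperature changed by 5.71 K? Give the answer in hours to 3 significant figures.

Areal heat capacity C = ρc_p × D = 2.86×10^6 × 2.98 = 8.52×10^6 J/(m²·K).
Time required: Δt = C ΔT / F = 8.52×10^6 × -5.71 / -188 = 2.59×10^5 s.
In hours: 2.59×10^5 s / (3600 s/hour) = 71.9 hours.

71.9 hours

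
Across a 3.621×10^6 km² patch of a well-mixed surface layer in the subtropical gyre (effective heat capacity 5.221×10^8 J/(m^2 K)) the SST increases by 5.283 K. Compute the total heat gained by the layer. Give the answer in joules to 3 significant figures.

Areal heat capacity C = 5.221×10^8 J/(m^2 K) (given).
Heat per unit area: q = C ΔT = 5.22×10^8 × 5.283 = 2.76×10^9 J/m².
Total heat: Q = q × A = 2.76×10^9 × (3.621×10^6 × 10⁶ m²) = 9.99×10^21 J.

9.99×10^21 J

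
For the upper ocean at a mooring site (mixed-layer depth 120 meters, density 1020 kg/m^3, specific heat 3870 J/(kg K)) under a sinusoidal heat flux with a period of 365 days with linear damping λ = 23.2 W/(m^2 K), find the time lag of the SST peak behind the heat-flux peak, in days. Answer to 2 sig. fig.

77 days

Areal heat capacity C = ρ c_p D = 1020 × 3870 × 120 = 4.74×10^8 J/(m^2 K).
ω = 2π / 3.15×10^7 s = 1.99×10^-7 s⁻¹.
Phase lag φ = arctan(Cω/λ) = arctan(94.4/23.2) = 1.33 rad.
Time lag = φ / ω = 1.33 / 1.99×10^-7 = 6.67×10^6 s = 77.2 days.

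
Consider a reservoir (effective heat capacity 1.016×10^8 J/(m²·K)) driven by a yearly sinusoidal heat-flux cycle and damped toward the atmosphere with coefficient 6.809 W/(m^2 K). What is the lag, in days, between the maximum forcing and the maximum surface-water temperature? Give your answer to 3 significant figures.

72.4 days

Areal heat capacity C = 1.016×10^8 J/(m²·K) (given).
ω = 2π / 3.15×10^7 s = 1.99×10^-7 s⁻¹.
Phase lag φ = arctan(Cω/λ) = arctan(20.2/6.809) = 1.25 rad.
Time lag = φ / ω = 1.25 / 1.99×10^-7 = 6.26×10^6 s = 72.4 days.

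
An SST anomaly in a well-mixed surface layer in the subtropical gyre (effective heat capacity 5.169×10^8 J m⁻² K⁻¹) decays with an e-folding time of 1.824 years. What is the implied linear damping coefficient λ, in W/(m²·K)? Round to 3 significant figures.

8.98

Areal heat capacity C = 5.169×10^8 J m⁻² K⁻¹ (given).
τ = 1.824 years = 5.76×10^7 s.
λ = C / τ = 5.17×10^8 / 5.76×10^7 = 8.98 W/(m²·K).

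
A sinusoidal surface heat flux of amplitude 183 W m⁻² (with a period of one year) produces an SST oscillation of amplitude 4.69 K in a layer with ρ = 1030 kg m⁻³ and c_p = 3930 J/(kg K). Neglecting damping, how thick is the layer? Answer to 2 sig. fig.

ω = 2π / 3.15×10^7 s = 1.99×10^-7 s⁻¹.
Required C = F₀ / (A ω) = 183 / (4.69 × 1.99×10^-7) = 1.96×10^8 J/(m²·K).
D = C / (ρ c_p) = 1.96×10^8 / (1030 × 3930) = 48.4 m.

48 m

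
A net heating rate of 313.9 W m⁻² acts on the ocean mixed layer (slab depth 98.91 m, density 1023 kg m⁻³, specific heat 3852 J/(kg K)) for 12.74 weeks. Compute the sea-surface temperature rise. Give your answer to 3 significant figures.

6.21 K

Areal heat capacity C = ρ c_p D = 1023 × 3852 × 98.91 = 3.90×10^8 J/(m^2 K).
Net heat input Q = F Δt = 313.9 × (12.74 weeks × 6.048×10^5 s/week) = 2.42×10^9 J/m².
ΔT = Q / C = 2.42×10^9 / 3.90×10^8 = 6.21 K.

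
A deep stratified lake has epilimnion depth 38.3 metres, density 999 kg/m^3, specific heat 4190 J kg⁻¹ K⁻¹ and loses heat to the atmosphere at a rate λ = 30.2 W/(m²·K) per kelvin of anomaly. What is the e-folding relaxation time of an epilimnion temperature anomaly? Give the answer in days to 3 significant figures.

Areal heat capacity C = ρ c_p D = 999 × 4190 × 38.3 = 1.60×10^8 J/(m²·K).
Relaxation time τ = C / λ = 1.60×10^8 / 30.2 = 5.31×10^6 s.
In days: 5.31×10^6 s / (86400 s/day) = 61.4 days.

61.4 days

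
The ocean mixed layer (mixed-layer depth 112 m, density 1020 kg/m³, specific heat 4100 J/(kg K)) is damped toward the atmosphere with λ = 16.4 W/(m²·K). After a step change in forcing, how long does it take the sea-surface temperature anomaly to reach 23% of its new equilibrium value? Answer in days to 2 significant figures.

Areal heat capacity C = ρ c_p D = 1020 × 4100 × 112 = 4.68×10^8 J/(m²·K).
τ = C / λ = 4.68×10^8 / 16.4 = 2.86×10^7 s.
Fraction reached: 1 − e^(−t/τ) = 0.23 ⇒ t = −τ ln(1 − 0.23) = τ × 0.261.
t = 7.46×10^6 s = 86.4 days.

86 days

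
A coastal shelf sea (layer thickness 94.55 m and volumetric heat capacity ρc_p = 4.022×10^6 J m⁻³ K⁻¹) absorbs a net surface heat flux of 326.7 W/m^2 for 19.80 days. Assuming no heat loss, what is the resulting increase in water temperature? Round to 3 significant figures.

1.47 K

Areal heat capacity C = ρc_p × D = 4.022×10^6 × 94.55 = 3.80×10^8 J/(m²·K).
Net heat input Q = F Δt = 326.7 × (19.80 days × 86400 s/day) = 5.59×10^8 J/m².
ΔT = Q / C = 5.59×10^8 / 3.80×10^8 = 1.47 K.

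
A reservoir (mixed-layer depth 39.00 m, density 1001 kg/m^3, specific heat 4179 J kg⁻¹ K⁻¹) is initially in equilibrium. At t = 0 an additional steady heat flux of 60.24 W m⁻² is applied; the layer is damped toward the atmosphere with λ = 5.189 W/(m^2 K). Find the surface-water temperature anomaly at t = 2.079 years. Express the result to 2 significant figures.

10 K

Areal heat capacity C = ρ c_p D = 1001 × 4179 × 39.00 = 1.63×10^8 J m⁻² K⁻¹.
τ = C / λ = 1.63×10^8 / 5.189 = 3.14×10^7 s.
Equilibrium anomaly ΔT_eq = F / λ = 60.24 / 5.189 = 11.6 K.
t = 2.079 years = 6.56×10^7 s, so t/τ = 2.09.
ΔT(t) = ΔT_eq (1 − e^(−t/τ)) = 11.6 × (1 − e^−2.09) = 10.2 K.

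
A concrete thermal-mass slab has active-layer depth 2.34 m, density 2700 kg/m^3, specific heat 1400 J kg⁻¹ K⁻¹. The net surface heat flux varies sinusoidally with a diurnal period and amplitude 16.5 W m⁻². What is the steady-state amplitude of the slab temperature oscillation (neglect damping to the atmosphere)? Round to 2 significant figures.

0.026 K

Areal heat capacity C = ρ c_p D = 2700 × 1400 × 2.34 = 8.85×10^6 J/(m²·K).
Angular frequency ω = 2π / T = 2π / 86400 s = 7.27×10^-5 s⁻¹.
Cω = 8.85×10^6 × 7.27×10^-5 = 643 W/(m²·K).
Amplitude A = F₀ / (Cω) = 16.5 / 643 = 0.0257 K.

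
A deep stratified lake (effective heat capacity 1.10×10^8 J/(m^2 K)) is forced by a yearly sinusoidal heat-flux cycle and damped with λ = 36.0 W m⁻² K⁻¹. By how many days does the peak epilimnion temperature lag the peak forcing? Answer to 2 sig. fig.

32 days

Areal heat capacity C = 1.10×10^8 J/(m^2 K) (given).
ω = 2π / 3.15×10^7 s = 1.99×10^-7 s⁻¹.
Phase lag φ = arctan(Cω/λ) = arctan(21.9/36.0) = 0.547 rad.
Time lag = φ / ω = 0.547 / 1.99×10^-7 = 2.74×10^6 s = 31.8 days.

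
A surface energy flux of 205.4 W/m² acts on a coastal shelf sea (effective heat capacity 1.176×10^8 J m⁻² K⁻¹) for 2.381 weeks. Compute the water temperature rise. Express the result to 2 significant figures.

2.5 K

Areal heat capacity C = 1.176×10^8 J m⁻² K⁻¹ (given).
Net heat input Q = F Δt = 205.4 × (2.381 weeks × 6.048×10^5 s/week) = 2.96×10^8 J/m².
ΔT = Q / C = 2.96×10^8 / 1.18×10^8 = 2.52 K.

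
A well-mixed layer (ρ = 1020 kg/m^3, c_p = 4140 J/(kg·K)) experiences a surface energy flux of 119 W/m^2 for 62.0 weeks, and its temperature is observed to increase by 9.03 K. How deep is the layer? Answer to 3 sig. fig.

Heat input Q = F Δt = 119 × 3.75×10^7 s = 4.46×10^9 J/m².
Required areal heat capacity C = Q / ΔT = 4.94×10^8 J/(m²·K).
Depth D = C / (ρ c_p) = 4.94×10^8 / (1020 × 4140) = 117 m.

117 m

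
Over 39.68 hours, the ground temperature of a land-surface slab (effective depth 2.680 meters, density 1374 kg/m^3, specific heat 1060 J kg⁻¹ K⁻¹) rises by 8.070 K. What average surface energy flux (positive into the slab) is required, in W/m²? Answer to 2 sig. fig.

Areal heat capacity C = ρ c_p D = 1374 × 1060 × 2.680 = 3.90×10^6 J m⁻² K⁻¹.
Required heat per unit area: Q = C ΔT = 3.90×10^6 × 8.070 = 3.15×10^7 J/m².
Flux F = Q / Δt = 3.15×10^7 / 1.43×10^5 s = 221 W/m².

220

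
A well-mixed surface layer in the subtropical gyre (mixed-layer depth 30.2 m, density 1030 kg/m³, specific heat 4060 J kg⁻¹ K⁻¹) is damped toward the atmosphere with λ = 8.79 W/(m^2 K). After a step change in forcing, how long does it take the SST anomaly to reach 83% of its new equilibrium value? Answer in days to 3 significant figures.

295 days

Areal heat capacity C = ρ c_p D = 1030 × 4060 × 30.2 = 1.26×10^8 J m⁻² K⁻¹.
τ = C / λ = 1.26×10^8 / 8.79 = 1.44×10^7 s.
Fraction reached: 1 − e^(−t/τ) = 0.83 ⇒ t = −τ ln(1 − 0.83) = τ × 1.77.
t = 2.55×10^7 s = 295 days.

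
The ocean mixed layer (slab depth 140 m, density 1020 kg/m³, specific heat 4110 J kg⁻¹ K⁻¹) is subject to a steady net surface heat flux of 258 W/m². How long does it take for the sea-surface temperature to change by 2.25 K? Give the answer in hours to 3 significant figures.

1420 hours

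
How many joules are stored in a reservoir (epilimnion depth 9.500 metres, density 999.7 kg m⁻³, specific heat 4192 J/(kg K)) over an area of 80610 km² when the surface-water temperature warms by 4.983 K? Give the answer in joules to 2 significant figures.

Areal heat capacity C = ρ c_p D = 999.7 × 4192 × 9.500 = 3.98×10^7 J/(m^2 K).
Heat per unit area: q = C ΔT = 3.98×10^7 × 4.983 = 1.98×10^8 J/m².
Total heat: Q = q × A = 1.98×10^8 × (80610 × 10⁶ m²) = 1.60×10^19 J.

1.6×10^19 J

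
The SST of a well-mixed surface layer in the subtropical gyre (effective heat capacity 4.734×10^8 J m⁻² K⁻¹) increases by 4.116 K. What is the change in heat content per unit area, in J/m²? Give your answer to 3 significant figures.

Areal heat capacity C = 4.734×10^8 J m⁻² K⁻¹ (given).
ΔQ = C ΔT = 4.73×10^8 × 4.116 = 1.95×10^9 J/m².

1.95×10^9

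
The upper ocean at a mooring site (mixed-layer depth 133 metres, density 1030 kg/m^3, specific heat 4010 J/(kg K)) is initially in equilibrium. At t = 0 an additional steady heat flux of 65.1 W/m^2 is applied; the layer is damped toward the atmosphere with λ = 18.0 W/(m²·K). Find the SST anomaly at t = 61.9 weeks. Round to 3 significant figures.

Areal heat capacity C = ρ c_p D = 1030 × 4010 × 133 = 5.49×10^8 J/(m²·K).
τ = C / λ = 5.49×10^8 / 18.0 = 3.05×10^7 s.
Equilibrium anomaly ΔT_eq = F / λ = 65.1 / 18.0 = 3.62 K.
t = 61.9 weeks = 3.74×10^7 s, so t/τ = 1.23.
ΔT(t) = ΔT_eq (1 − e^(−t/τ)) = 3.62 × (1 − e^−1.23) = 2.56 K.

2.56 K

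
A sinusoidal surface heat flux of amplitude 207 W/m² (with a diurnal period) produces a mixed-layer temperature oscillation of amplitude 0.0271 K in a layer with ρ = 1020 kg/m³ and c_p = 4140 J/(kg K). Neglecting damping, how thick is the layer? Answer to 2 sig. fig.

25 m

ω = 2π / 86400 s = 7.27×10^-5 s⁻¹.
Required C = F₀ / (A ω) = 207 / (0.0271 × 7.27×10^-5) = 1.05×10^8 J/(m²·K).
D = C / (ρ c_p) = 1.05×10^8 / (1020 × 4140) = 24.9 m.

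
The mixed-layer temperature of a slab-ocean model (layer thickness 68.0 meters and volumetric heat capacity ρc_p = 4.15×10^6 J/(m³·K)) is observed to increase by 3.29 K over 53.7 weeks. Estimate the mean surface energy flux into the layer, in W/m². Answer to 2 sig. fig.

Areal heat capacity C = ρc_p × D = 4.15×10^6 × 68.0 = 2.82×10^8 J/(m^2 K).
Required heat per unit area: Q = C ΔT = 2.82×10^8 × 3.29 = 9.28×10^8 J/m².
Flux F = Q / Δt = 9.28×10^8 / 3.25×10^7 s = 28.6 W/m².

29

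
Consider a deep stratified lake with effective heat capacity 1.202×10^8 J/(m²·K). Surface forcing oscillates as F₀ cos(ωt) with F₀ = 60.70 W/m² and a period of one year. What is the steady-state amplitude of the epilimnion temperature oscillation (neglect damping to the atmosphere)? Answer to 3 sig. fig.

Areal heat capacity C = 1.202×10^8 J/(m²·K) (given).
Angular frequency ω = 2π / T = 2π / 3.15×10^7 s = 1.99×10^-7 s⁻¹.
Cω = 1.20×10^8 × 1.99×10^-7 = 23.9 W/(m²·K).
Amplitude A = F₀ / (Cω) = 60.70 / 23.9 = 2.53 K.

2.53 K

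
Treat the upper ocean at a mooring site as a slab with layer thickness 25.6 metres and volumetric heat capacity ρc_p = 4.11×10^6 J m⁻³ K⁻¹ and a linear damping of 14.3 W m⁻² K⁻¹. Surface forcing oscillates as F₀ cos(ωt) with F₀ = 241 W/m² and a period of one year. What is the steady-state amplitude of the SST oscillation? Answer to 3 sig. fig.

Areal heat capacity C = ρc_p × D = 4.11×10^6 × 25.6 = 1.05×10^8 J/(m²·K).
Angular frequency ω = 2π / T = 2π / 3.15×10^7 s = 1.99×10^-7 s⁻¹.
√((Cω)² + λ²) = √((21.0)² + 14.3²) = 25.4 W/(m²·K).
Amplitude A = F₀ / √((Cω)²+λ²) = 241 / 25.4 = 9.50 K.

9.50 K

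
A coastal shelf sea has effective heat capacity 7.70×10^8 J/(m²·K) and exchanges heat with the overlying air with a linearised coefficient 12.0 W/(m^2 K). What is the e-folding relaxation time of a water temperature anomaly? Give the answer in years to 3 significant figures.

Areal heat capacity C = 7.70×10^8 J/(m²·K) (given).
Relaxation time τ = C / λ = 7.70×10^8 / 12.0 = 6.42×10^7 s.
In years: 6.42×10^7 s / (3.156×10^7 s/year) = 2.03 years.

2.03 years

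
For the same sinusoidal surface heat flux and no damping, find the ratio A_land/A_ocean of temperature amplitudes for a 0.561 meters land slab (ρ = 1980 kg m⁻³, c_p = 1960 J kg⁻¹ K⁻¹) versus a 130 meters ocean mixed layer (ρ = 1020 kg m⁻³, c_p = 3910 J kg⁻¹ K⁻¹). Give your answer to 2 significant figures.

240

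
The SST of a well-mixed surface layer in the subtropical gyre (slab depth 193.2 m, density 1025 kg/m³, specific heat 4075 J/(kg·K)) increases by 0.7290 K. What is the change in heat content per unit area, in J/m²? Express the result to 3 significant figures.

5.88×10^8

Areal heat capacity C = ρ c_p D = 1025 × 4075 × 193.2 = 8.07×10^8 J m⁻² K⁻¹.
ΔQ = C ΔT = 8.07×10^8 × 0.7290 = 5.88×10^8 J/m².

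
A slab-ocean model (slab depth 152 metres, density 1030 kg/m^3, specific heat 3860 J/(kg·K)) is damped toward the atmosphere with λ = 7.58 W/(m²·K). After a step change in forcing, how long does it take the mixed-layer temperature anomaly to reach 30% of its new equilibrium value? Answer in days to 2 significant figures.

330 days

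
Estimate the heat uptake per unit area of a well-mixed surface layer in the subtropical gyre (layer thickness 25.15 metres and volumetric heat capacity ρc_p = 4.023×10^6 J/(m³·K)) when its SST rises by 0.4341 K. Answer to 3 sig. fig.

4.39×10^7

Areal heat capacity C = ρc_p × D = 4.023×10^6 × 25.15 = 1.01×10^8 J/(m^2 K).
ΔQ = C ΔT = 1.01×10^8 × 0.4341 = 4.39×10^7 J/m².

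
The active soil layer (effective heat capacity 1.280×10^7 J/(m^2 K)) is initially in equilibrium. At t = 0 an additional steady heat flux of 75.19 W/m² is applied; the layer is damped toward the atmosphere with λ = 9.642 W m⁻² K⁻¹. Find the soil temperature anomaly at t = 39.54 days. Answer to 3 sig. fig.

7.20 K

Areal heat capacity C = 1.280×10^7 J/(m^2 K) (given).
τ = C / λ = 1.28×10^7 / 9.642 = 1.33×10^6 s.
Equilibrium anomaly ΔT_eq = F / λ = 75.19 / 9.642 = 7.80 K.
t = 39.54 days = 3.42×10^6 s, so t/τ = 2.57.
ΔT(t) = ΔT_eq (1 − e^(−t/τ)) = 7.80 × (1 − e^−2.57) = 7.20 K.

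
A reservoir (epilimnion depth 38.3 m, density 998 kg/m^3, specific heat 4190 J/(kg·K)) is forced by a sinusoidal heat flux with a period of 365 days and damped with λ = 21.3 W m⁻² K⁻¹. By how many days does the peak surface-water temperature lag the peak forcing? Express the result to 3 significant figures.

57.1 days

Areal heat capacity C = ρ c_p D = 998 × 4190 × 38.3 = 1.60×10^8 J/(m^2 K).
ω = 2π / 3.15×10^7 s = 1.99×10^-7 s⁻¹.
Phase lag φ = arctan(Cω/λ) = arctan(31.9/21.3) = 0.982 rad.
Time lag = φ / ω = 0.982 / 1.99×10^-7 = 4.93×10^6 s = 57.1 days.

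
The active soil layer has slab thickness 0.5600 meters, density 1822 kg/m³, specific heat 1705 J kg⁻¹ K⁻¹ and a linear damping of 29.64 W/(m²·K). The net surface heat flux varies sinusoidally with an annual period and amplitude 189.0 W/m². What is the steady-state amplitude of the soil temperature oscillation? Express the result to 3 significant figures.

6.38 K

Areal heat capacity C = ρ c_p D = 1822 × 1705 × 0.5600 = 1.74×10^6 J/(m²·K).
Angular frequency ω = 2π / T = 2π / 3.15×10^7 s = 1.99×10^-7 s⁻¹.
√((Cω)² + λ²) = √((0.347)² + 29.64²) = 29.6 W/(m²·K).
Amplitude A = F₀ / √((Cω)²+λ²) = 189.0 / 29.6 = 6.38 K.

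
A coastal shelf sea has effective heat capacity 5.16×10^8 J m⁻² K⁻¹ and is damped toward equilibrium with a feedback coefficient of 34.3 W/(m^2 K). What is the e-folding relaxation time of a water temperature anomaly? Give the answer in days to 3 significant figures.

Areal heat capacity C = 5.16×10^8 J m⁻² K⁻¹ (given).
Relaxation time τ = C / λ = 5.16×10^8 / 34.3 = 1.50×10^7 s.
In days: 1.50×10^7 s / (86400 s/day) = 174 days.

174 days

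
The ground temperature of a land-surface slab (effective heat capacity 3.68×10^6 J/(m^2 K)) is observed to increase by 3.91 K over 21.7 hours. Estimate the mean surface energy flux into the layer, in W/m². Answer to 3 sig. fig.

Areal heat capacity C = 3.68×10^6 J/(m^2 K) (given).
Required heat per unit area: Q = C ΔT = 3.68×10^6 × 3.91 = 1.44×10^7 J/m².
Flux F = Q / Δt = 1.44×10^7 / 78100 s = 184 W/m².

184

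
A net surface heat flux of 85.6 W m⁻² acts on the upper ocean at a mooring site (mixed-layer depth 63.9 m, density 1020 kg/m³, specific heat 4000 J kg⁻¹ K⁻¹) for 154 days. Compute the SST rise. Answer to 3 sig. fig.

Areal heat capacity C = ρ c_p D = 1020 × 4000 × 63.9 = 2.61×10^8 J/(m²·K).
Net heat input Q = F Δt = 85.6 × (154 days × 86400 s/day) = 1.14×10^9 J/m².
ΔT = Q / C = 1.14×10^9 / 2.61×10^8 = 4.37 K.

4.37 K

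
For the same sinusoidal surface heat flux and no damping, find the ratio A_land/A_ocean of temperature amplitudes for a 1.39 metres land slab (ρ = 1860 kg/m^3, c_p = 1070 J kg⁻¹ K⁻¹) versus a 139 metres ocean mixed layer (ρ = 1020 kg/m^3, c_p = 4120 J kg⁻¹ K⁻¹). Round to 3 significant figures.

211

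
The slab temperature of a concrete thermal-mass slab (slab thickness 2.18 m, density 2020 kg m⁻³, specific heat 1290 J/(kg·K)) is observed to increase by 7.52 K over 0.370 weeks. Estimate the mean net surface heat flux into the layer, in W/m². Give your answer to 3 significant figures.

Areal heat capacity C = ρ c_p D = 2020 × 1290 × 2.18 = 5.68×10^6 J m⁻² K⁻¹.
Required heat per unit area: Q = C ΔT = 5.68×10^6 × 7.52 = 4.27×10^7 J/m².
Flux F = Q / Δt = 4.27×10^7 / 2.24×10^5 s = 191 W/m².

191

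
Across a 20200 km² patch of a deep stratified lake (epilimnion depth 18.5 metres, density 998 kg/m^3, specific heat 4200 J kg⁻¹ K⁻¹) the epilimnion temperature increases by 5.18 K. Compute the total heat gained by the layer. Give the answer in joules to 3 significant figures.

Areal heat capacity C = ρ c_p D = 998 × 4200 × 18.5 = 7.75×10^7 J/(m^2 K).
Heat per unit area: q = C ΔT = 7.75×10^7 × 5.18 = 4.02×10^8 J/m².
Total heat: Q = q × A = 4.02×10^8 × (20200 × 10⁶ m²) = 8.11×10^18 J.

8.11×10^18 J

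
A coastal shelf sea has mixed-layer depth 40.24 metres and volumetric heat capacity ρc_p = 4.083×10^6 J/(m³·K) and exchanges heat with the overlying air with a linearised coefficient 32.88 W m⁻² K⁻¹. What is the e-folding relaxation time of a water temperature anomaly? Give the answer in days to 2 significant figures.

58 days

Areal heat capacity C = ρc_p × D = 4.083×10^6 × 40.24 = 1.64×10^8 J/(m^2 K).
Relaxation time τ = C / λ = 1.64×10^8 / 32.88 = 5.00×10^6 s.
In days: 5.00×10^6 s / (86400 s/day) = 57.8 days.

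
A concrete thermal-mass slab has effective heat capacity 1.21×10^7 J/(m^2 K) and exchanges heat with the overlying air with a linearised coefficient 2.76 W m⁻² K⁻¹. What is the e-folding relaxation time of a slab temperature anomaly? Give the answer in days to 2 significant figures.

51 days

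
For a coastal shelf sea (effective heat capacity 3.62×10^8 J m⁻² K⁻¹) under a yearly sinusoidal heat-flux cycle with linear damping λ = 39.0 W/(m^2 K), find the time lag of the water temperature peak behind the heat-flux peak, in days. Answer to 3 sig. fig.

62.5 days

Areal heat capacity C = 3.62×10^8 J m⁻² K⁻¹ (given).
ω = 2π / 3.15×10^7 s = 1.99×10^-7 s⁻¹.
Phase lag φ = arctan(Cω/λ) = arctan(72.1/39.0) = 1.08 rad.
Time lag = φ / ω = 1.08 / 1.99×10^-7 = 5.40×10^6 s = 62.5 days.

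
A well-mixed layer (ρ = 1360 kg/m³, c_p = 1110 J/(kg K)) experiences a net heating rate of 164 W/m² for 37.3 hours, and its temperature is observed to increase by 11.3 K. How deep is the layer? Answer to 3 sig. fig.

1.29 m

Heat input Q = F Δt = 164 × 1.34×10^5 s = 2.20×10^7 J/m².
Required areal heat capacity C = Q / ΔT = 1.95×10^6 J/(m²·K).
Depth D = C / (ρ c_p) = 1.95×10^6 / (1360 × 1110) = 1.29 m.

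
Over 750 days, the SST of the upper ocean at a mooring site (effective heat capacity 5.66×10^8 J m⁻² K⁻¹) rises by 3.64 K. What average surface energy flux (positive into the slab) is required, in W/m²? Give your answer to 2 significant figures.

Areal heat capacity C = 5.66×10^8 J m⁻² K⁻¹ (given).
Required heat per unit area: Q = C ΔT = 5.66×10^8 × 3.64 = 2.06×10^9 J/m².
Flux F = Q / Δt = 2.06×10^9 / 6.48×10^7 s = 31.8 W/m².

32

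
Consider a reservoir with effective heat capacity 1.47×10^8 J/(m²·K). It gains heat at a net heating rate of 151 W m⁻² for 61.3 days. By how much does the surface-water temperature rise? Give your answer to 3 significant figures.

Areal heat capacity C = 1.47×10^8 J/(m²·K) (given).
Net heat input Q = F Δt = 151 × (61.3 days × 86400 s/day) = 8.00×10^8 J/m².
ΔT = Q / C = 8.00×10^8 / 1.47×10^8 = 5.44 K.

5.44 K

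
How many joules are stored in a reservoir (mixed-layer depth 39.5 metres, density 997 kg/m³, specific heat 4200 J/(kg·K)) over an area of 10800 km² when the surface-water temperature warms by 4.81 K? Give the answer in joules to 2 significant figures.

Areal heat capacity C = ρ c_p D = 997 × 4200 × 39.5 = 1.65×10^8 J/(m²·K).
Heat per unit area: q = C ΔT = 1.65×10^8 × 4.81 = 7.96×10^8 J/m².
Total heat: Q = q × A = 7.96×10^8 × (10800 × 10⁶ m²) = 8.59×10^18 J.

8.6×10^18 J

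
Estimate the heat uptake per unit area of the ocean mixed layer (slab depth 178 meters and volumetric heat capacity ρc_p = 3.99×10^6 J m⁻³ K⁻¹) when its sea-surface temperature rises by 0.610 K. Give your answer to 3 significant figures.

4.33×10^8

Areal heat capacity C = ρc_p × D = 3.99×10^6 × 178 = 7.10×10^8 J m⁻² K⁻¹.
ΔQ = C ΔT = 7.10×10^8 × 0.610 = 4.33×10^8 J/m².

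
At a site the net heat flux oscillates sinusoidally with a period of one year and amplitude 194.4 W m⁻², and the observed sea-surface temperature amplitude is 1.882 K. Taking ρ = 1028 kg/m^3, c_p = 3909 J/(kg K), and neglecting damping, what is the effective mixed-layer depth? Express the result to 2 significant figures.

ω = 2π / 3.15×10^7 s = 1.99×10^-7 s⁻¹.
Required C = F₀ / (A ω) = 194.4 / (1.882 × 1.99×10^-7) = 5.18×10^8 J/(m²·K).
D = C / (ρ c_p) = 5.18×10^8 / (1028 × 3909) = 129 m.

130 m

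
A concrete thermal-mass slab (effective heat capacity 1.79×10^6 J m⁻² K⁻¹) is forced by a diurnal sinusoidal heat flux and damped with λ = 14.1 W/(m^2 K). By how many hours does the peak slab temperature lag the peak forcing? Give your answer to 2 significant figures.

Areal heat capacity C = 1.79×10^6 J m⁻² K⁻¹ (given).
ω = 2π / 86400 s = 7.27×10^-5 s⁻¹.
Phase lag φ = arctan(Cω/λ) = arctan(130/14.1) = 1.46 rad.
Time lag = φ / ω = 1.46 / 7.27×10^-5 = 20100 s = 5.59 hours.

5.6 hours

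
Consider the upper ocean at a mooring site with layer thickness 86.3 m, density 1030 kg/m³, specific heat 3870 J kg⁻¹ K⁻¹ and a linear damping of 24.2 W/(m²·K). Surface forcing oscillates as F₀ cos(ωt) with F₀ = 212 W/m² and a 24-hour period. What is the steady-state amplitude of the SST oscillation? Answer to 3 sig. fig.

0.00847 K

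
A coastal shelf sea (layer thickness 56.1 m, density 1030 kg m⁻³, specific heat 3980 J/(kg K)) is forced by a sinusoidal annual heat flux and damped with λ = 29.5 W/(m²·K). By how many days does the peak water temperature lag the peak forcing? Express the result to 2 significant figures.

Areal heat capacity C = ρ c_p D = 1030 × 3980 × 56.1 = 2.30×10^8 J/(m^2 K).
ω = 2π / 3.15×10^7 s = 1.99×10^-7 s⁻¹.
Phase lag φ = arctan(Cω/λ) = arctan(45.8/29.5) = 0.999 rad.
Time lag = φ / ω = 0.999 / 1.99×10^-7 = 5.01×10^6 s = 58.0 days.

58 days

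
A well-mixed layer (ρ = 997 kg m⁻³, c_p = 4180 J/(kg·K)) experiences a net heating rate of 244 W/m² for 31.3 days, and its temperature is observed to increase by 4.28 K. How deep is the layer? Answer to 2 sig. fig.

Heat input Q = F Δt = 244 × 2.70×10^6 s = 6.60×10^8 J/m².
Required areal heat capacity C = Q / ΔT = 1.54×10^8 J/(m²·K).
Depth D = C / (ρ c_p) = 1.54×10^8 / (997 × 4180) = 37.0 m.

37 m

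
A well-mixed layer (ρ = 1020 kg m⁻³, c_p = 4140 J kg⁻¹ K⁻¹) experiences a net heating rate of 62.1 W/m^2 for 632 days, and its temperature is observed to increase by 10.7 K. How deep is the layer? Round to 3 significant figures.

75.0 m

Heat input Q = F Δt = 62.1 × 5.46×10^7 s = 3.39×10^9 J/m².
Required areal heat capacity C = Q / ΔT = 3.17×10^8 J/(m²·K).
Depth D = C / (ρ c_p) = 3.17×10^8 / (1020 × 4140) = 75.0 m.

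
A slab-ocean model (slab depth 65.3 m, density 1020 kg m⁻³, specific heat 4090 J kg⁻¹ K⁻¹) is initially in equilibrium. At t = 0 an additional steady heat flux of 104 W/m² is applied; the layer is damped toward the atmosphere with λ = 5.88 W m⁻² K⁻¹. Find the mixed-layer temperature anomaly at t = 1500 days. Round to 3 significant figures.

16.6 K

Areal heat capacity C = ρ c_p D = 1020 × 4090 × 65.3 = 2.72×10^8 J m⁻² K⁻¹.
τ = C / λ = 2.72×10^8 / 5.88 = 4.63×10^7 s.
Equilibrium anomaly ΔT_eq = F / λ = 104 / 5.88 = 17.7 K.
t = 1500 days = 1.30×10^8 s, so t/τ = 2.80.
ΔT(t) = ΔT_eq (1 − e^(−t/τ)) = 17.7 × (1 − e^−2.80) = 16.6 K.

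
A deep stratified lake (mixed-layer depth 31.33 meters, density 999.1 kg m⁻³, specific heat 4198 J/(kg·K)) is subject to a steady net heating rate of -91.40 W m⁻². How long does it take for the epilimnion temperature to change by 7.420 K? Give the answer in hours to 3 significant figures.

Areal heat capacity C = ρ c_p D = 999.1 × 4198 × 31.33 = 1.31×10^8 J m⁻² K⁻¹.
Time required: Δt = C ΔT / F = 1.31×10^8 × -7.420 / -91.40 = 1.07×10^7 s.
In hours: 1.07×10^7 s / (3600 s/hour) = 2960 hours.

2960 hours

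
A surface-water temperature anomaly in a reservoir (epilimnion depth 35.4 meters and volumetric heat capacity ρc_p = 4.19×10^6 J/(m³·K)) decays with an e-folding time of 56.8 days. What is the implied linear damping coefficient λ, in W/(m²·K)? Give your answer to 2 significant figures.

30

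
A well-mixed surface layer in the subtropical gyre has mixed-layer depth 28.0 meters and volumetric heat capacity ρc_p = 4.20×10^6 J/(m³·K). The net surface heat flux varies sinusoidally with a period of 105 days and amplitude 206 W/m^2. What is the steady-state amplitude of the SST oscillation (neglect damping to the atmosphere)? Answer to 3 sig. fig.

Areal heat capacity C = ρc_p × D = 4.20×10^6 × 28.0 = 1.18×10^8 J m⁻² K⁻¹.
Angular frequency ω = 2π / T = 2π / 9.07×10^6 s = 6.93×10^-7 s⁻¹.
Cω = 1.18×10^8 × 6.93×10^-7 = 81.4 W/(m²·K).
Amplitude A = F₀ / (Cω) = 206 / 81.4 = 2.53 K.

2.53 K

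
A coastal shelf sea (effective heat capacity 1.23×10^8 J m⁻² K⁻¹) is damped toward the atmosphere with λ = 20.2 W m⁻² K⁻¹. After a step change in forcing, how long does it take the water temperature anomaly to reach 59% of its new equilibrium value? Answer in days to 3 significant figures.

62.8 days

Areal heat capacity C = 1.23×10^8 J m⁻² K⁻¹ (given).
τ = C / λ = 1.23×10^8 / 20.2 = 6.09×10^6 s.
Fraction reached: 1 − e^(−t/τ) = 0.59 ⇒ t = −τ ln(1 − 0.59) = τ × 0.892.
t = 5.43×10^6 s = 62.8 days.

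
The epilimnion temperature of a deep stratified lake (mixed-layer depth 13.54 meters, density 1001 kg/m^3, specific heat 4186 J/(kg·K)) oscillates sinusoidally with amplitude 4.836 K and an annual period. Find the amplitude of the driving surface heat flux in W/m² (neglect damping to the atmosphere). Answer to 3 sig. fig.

Areal heat capacity C = ρ c_p D = 1001 × 4186 × 13.54 = 5.67×10^7 J m⁻² K⁻¹.
ω = 2π / 3.15×10^7 s = 1.99×10^-7 s⁻¹.
Cω = 5.67×10^7 × 1.99×10^-7 = 11.3 W/(m²·K).
F₀ = A × Cω = 4.836 × 11.3 = 54.7 W/m².

54.7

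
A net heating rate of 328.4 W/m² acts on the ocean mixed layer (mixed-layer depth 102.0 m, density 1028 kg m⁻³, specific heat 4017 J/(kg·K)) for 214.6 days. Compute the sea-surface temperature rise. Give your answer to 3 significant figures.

Areal heat capacity C = ρ c_p D = 1028 × 4017 × 102.0 = 4.21×10^8 J/(m²·K).
Net heat input Q = F Δt = 328.4 × (214.6 days × 86400 s/day) = 6.09×10^9 J/m².
ΔT = Q / C = 6.09×10^9 / 4.21×10^8 = 14.5 K.

14.5 K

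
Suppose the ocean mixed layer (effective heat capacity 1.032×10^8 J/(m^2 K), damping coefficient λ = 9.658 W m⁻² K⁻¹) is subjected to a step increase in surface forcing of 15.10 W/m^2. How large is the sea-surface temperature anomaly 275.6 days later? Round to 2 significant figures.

Areal heat capacity C = 1.032×10^8 J/(m^2 K) (given).
τ = C / λ = 1.03×10^8 / 9.658 = 1.07×10^7 s.
Equilibrium anomaly ΔT_eq = F / λ = 15.10 / 9.658 = 1.56 K.
t = 275.6 days = 2.38×10^7 s, so t/τ = 2.23.
ΔT(t) = ΔT_eq (1 − e^(−t/τ)) = 1.56 × (1 − e^−2.23) = 1.40 K.

1.4 K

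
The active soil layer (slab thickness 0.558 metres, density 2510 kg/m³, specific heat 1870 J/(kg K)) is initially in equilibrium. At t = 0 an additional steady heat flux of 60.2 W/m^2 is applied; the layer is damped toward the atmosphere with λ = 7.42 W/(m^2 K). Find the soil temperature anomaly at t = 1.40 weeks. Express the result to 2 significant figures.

Areal heat capacity C = ρ c_p D = 2510 × 1870 × 0.558 = 2.62×10^6 J m⁻² K⁻¹.
τ = C / λ = 2.62×10^6 / 7.42 = 3.53×10^5 s.
Equilibrium anomaly ΔT_eq = F / λ = 60.2 / 7.42 = 8.11 K.
t = 1.40 weeks = 8.47×10^5 s, so t/τ = 2.40.
ΔT(t) = ΔT_eq (1 − e^(−t/τ)) = 8.11 × (1 − e^−2.40) = 7.38 K.

7.4 K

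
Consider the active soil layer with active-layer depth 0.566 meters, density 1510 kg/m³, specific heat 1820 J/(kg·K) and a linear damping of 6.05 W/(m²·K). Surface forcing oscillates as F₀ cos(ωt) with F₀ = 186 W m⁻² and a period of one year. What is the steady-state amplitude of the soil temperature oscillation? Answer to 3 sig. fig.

Areal heat capacity C = ρ c_p D = 1510 × 1820 × 0.566 = 1.56×10^6 J/(m²·K).
Angular frequency ω = 2π / T = 2π / 3.15×10^7 s = 1.99×10^-7 s⁻¹.
√((Cω)² + λ²) = √((0.310)² + 6.05²) = 6.06 W/(m²·K).
Amplitude A = F₀ / √((Cω)²+λ²) = 186 / 6.06 = 30.7 K.

30.7 K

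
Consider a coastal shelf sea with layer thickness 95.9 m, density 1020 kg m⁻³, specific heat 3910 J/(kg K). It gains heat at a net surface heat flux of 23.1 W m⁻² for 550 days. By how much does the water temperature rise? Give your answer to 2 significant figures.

Areal heat capacity C = ρ c_p D = 1020 × 3910 × 95.9 = 3.82×10^8 J/(m^2 K).
Net heat input Q = F Δt = 23.1 × (550 days × 86400 s/day) = 1.10×10^9 J/m².
ΔT = Q / C = 1.10×10^9 / 3.82×10^8 = 2.87 K.

2.9 K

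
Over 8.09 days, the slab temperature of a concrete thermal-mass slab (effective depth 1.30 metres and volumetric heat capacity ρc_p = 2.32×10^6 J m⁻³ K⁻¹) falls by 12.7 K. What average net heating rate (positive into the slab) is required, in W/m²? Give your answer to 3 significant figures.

-54.8

Areal heat capacity C = ρc_p × D = 2.32×10^6 × 1.30 = 3.02×10^6 J m⁻² K⁻¹.
Required heat per unit area: Q = C ΔT = 3.02×10^6 × -12.7 = -3.83×10^7 J/m².
Flux F = Q / Δt = -3.83×10^7 / 6.99×10^5 s = -54.8 W/m².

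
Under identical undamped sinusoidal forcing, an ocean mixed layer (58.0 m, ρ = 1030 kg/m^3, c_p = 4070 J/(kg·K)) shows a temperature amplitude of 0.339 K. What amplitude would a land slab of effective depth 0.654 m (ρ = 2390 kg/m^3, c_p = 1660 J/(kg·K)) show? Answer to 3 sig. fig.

31.8 K

C_ocean = 2.43×10^8 J/(m²·K); C_land = 2.59×10^6 J/(m²·K).
A ∝ 1/C ⇒ A_land = A_ocean × C_ocean/C_land = 0.339 × 93.7 = 31.8 K.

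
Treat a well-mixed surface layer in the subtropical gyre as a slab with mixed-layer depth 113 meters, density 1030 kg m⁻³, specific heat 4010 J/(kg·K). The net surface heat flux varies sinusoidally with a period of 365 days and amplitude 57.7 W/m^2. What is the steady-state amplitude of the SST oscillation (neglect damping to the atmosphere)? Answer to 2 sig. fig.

0.62 K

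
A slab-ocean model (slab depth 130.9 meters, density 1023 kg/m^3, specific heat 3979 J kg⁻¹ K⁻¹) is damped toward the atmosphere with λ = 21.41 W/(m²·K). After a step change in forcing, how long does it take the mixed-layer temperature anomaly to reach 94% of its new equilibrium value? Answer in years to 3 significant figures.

2.22 years

Areal heat capacity C = ρ c_p D = 1023 × 3979 × 130.9 = 5.33×10^8 J/(m²·K).
τ = C / λ = 5.33×10^8 / 21.41 = 2.49×10^7 s.
Fraction reached: 1 − e^(−t/τ) = 0.94 ⇒ t = −τ ln(1 − 0.94) = τ × 2.81.
t = 7.00×10^7 s = 2.22 years.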